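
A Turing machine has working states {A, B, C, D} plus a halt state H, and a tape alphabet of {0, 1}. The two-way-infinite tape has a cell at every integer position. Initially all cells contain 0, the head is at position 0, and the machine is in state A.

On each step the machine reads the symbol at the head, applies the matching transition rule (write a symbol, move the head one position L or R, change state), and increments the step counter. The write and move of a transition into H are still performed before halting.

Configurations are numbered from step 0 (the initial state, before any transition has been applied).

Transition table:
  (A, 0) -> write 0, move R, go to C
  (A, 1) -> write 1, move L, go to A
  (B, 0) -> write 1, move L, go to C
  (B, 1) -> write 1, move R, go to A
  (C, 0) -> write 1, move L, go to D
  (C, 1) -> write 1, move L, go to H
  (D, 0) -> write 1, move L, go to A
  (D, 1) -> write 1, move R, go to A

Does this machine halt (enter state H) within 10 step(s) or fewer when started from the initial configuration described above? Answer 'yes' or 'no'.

Answer: yes

Derivation:
Step 1: in state A at pos 0, read 0 -> (A,0)->write 0,move R,goto C. Now: state=C, head=1, tape[-1..2]=0000 (head:   ^)
Step 2: in state C at pos 1, read 0 -> (C,0)->write 1,move L,goto D. Now: state=D, head=0, tape[-1..2]=0010 (head:  ^)
Step 3: in state D at pos 0, read 0 -> (D,0)->write 1,move L,goto A. Now: state=A, head=-1, tape[-2..2]=00110 (head:  ^)
Step 4: in state A at pos -1, read 0 -> (A,0)->write 0,move R,goto C. Now: state=C, head=0, tape[-2..2]=00110 (head:   ^)
Step 5: in state C at pos 0, read 1 -> (C,1)->write 1,move L,goto H. Now: state=H, head=-1, tape[-2..2]=00110 (head:  ^)
State H reached at step 5; 5 <= 10 -> yes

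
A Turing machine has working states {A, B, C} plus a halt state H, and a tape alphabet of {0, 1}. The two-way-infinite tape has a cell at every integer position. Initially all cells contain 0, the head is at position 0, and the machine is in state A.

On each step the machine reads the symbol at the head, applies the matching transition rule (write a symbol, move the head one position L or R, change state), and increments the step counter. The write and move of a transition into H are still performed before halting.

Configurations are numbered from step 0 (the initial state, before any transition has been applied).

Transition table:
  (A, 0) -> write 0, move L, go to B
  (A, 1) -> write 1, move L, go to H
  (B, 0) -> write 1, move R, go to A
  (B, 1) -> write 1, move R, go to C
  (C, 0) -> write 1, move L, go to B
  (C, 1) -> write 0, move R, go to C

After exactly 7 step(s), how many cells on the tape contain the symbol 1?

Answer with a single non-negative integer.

Step 1: in state A at pos 0, read 0 -> (A,0)->write 0,move L,goto B. Now: state=B, head=-1, tape[-2..1]=0000 (head:  ^)
Step 2: in state B at pos -1, read 0 -> (B,0)->write 1,move R,goto A. Now: state=A, head=0, tape[-2..1]=0100 (head:   ^)
Step 3: in state A at pos 0, read 0 -> (A,0)->write 0,move L,goto B. Now: state=B, head=-1, tape[-2..1]=0100 (head:  ^)
Step 4: in state B at pos -1, read 1 -> (B,1)->write 1,move R,goto C. Now: state=C, head=0, tape[-2..1]=0100 (head:   ^)
Step 5: in state C at pos 0, read 0 -> (C,0)->write 1,move L,goto B. Now: state=B, head=-1, tape[-2..1]=0110 (head:  ^)
Step 6: in state B at pos -1, read 1 -> (B,1)->write 1,move R,goto C. Now: state=C, head=0, tape[-2..1]=0110 (head:   ^)
Step 7: in state C at pos 0, read 1 -> (C,1)->write 0,move R,goto C. Now: state=C, head=1, tape[-2..2]=01000 (head:    ^)
Cells containing 1 after step 7: {-1} -> 1 cell(s)

Answer: 1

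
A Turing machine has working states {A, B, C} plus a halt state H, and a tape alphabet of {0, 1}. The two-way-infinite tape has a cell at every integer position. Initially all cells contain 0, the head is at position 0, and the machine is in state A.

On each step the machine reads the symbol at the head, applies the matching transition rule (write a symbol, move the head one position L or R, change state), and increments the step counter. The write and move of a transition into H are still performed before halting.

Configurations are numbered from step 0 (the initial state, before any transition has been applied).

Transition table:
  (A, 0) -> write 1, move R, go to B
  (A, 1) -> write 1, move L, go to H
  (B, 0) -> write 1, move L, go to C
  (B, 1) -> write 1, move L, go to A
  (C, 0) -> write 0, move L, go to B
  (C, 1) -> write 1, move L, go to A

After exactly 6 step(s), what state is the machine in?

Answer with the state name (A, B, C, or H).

Answer: H

Derivation:
Step 1: in state A at pos 0, read 0 -> (A,0)->write 1,move R,goto B. Now: state=B, head=1, tape[-1..2]=0100 (head:   ^)
Step 2: in state B at pos 1, read 0 -> (B,0)->write 1,move L,goto C. Now: state=C, head=0, tape[-1..2]=0110 (head:  ^)
Step 3: in state C at pos 0, read 1 -> (C,1)->write 1,move L,goto A. Now: state=A, head=-1, tape[-2..2]=00110 (head:  ^)
Step 4: in state A at pos -1, read 0 -> (A,0)->write 1,move R,goto B. Now: state=B, head=0, tape[-2..2]=01110 (head:   ^)
Step 5: in state B at pos 0, read 1 -> (B,1)->write 1,move L,goto A. Now: state=A, head=-1, tape[-2..2]=01110 (head:  ^)
Step 6: in state A at pos -1, read 1 -> (A,1)->write 1,move L,goto H. Now: state=H, head=-2, tape[-3..2]=001110 (head:  ^)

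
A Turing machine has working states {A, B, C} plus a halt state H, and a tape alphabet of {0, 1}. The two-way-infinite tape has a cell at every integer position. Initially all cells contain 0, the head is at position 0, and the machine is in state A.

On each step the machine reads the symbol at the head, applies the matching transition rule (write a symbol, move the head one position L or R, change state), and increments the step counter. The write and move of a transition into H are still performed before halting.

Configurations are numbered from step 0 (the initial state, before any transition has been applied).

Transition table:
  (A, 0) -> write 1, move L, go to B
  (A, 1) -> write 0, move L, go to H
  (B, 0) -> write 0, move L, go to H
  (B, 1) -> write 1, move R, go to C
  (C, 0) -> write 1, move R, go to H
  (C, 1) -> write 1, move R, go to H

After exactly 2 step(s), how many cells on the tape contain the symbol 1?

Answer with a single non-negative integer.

Answer: 1

Derivation:
Step 1: in state A at pos 0, read 0 -> (A,0)->write 1,move L,goto B. Now: state=B, head=-1, tape[-2..1]=0010 (head:  ^)
Step 2: in state B at pos -1, read 0 -> (B,0)->write 0,move L,goto H. Now: state=H, head=-2, tape[-3..1]=00010 (head:  ^)
Cells containing 1 after step 2: {0} -> 1 cell(s)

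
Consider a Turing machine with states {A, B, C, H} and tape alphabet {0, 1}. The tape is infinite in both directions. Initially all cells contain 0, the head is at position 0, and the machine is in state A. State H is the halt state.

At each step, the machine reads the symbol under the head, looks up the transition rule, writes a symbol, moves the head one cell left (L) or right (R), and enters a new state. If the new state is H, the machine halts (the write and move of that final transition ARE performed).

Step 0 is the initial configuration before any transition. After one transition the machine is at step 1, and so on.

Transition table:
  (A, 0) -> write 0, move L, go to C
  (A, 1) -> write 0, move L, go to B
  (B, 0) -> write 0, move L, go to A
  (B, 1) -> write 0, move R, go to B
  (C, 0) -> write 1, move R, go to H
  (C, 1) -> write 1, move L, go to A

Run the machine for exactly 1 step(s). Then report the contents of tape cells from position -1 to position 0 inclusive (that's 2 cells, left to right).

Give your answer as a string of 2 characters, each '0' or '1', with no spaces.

Step 1: in state A at pos 0, read 0 -> (A,0)->write 0,move L,goto C. Now: state=C, head=-1, tape[-2..1]=0000 (head:  ^)

Answer: 00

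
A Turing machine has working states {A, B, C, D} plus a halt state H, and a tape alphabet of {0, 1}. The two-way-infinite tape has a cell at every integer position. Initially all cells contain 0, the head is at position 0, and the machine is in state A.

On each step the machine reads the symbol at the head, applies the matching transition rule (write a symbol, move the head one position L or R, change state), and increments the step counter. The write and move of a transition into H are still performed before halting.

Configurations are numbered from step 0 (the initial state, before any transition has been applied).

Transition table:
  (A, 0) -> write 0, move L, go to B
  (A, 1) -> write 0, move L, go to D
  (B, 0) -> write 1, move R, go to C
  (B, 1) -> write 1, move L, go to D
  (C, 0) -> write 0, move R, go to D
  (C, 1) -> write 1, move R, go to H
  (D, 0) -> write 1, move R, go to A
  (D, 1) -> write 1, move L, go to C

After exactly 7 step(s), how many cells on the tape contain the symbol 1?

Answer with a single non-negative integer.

Step 1: in state A at pos 0, read 0 -> (A,0)->write 0,move L,goto B. Now: state=B, head=-1, tape[-2..1]=0000 (head:  ^)
Step 2: in state B at pos -1, read 0 -> (B,0)->write 1,move R,goto C. Now: state=C, head=0, tape[-2..1]=0100 (head:   ^)
Step 3: in state C at pos 0, read 0 -> (C,0)->write 0,move R,goto D. Now: state=D, head=1, tape[-2..2]=01000 (head:    ^)
Step 4: in state D at pos 1, read 0 -> (D,0)->write 1,move R,goto A. Now: state=A, head=2, tape[-2..3]=010100 (head:     ^)
Step 5: in state A at pos 2, read 0 -> (A,0)->write 0,move L,goto B. Now: state=B, head=1, tape[-2..3]=010100 (head:    ^)
Step 6: in state B at pos 1, read 1 -> (B,1)->write 1,move L,goto D. Now: state=D, head=0, tape[-2..3]=010100 (head:   ^)
Step 7: in state D at pos 0, read 0 -> (D,0)->write 1,move R,goto A. Now: state=A, head=1, tape[-2..3]=011100 (head:    ^)
Cells containing 1 after step 7: {-1, 0, 1} -> 3 cell(s)

Answer: 3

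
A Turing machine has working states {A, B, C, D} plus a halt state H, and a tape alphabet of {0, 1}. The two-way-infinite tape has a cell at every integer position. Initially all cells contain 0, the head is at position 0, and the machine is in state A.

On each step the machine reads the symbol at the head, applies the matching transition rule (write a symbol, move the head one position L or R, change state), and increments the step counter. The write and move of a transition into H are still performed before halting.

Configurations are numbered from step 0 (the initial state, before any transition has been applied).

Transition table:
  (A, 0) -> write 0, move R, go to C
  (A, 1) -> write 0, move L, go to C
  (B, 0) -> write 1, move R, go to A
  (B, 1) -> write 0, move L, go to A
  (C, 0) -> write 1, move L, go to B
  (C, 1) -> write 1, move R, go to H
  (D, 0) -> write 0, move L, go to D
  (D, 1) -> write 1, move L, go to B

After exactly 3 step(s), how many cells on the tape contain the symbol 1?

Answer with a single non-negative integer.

Answer: 2

Derivation:
Step 1: in state A at pos 0, read 0 -> (A,0)->write 0,move R,goto C. Now: state=C, head=1, tape[-1..2]=0000 (head:   ^)
Step 2: in state C at pos 1, read 0 -> (C,0)->write 1,move L,goto B. Now: state=B, head=0, tape[-1..2]=0010 (head:  ^)
Step 3: in state B at pos 0, read 0 -> (B,0)->write 1,move R,goto A. Now: state=A, head=1, tape[-1..2]=0110 (head:   ^)
Cells containing 1 after step 3: {0, 1} -> 2 cell(s)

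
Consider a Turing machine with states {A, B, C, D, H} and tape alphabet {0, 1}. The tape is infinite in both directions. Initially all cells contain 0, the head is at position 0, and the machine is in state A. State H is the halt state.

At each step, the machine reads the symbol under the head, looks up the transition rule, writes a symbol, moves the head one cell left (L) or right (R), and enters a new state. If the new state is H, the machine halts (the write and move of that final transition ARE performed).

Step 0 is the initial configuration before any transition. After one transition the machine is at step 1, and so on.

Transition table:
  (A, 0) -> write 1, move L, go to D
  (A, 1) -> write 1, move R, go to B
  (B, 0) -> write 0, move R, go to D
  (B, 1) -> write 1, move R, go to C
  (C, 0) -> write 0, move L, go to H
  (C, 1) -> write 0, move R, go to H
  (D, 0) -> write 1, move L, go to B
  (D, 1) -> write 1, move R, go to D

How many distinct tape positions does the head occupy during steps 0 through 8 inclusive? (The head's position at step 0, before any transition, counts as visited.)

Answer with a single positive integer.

Answer: 5

Derivation:
Step 1: in state A at pos 0, read 0 -> (A,0)->write 1,move L,goto D. Now: state=D, head=-1, tape[-2..1]=0010 (head:  ^)
Step 2: in state D at pos -1, read 0 -> (D,0)->write 1,move L,goto B. Now: state=B, head=-2, tape[-3..1]=00110 (head:  ^)
Step 3: in state B at pos -2, read 0 -> (B,0)->write 0,move R,goto D. Now: state=D, head=-1, tape[-3..1]=00110 (head:   ^)
Step 4: in state D at pos -1, read 1 -> (D,1)->write 1,move R,goto D. Now: state=D, head=0, tape[-3..1]=00110 (head:    ^)
Step 5: in state D at pos 0, read 1 -> (D,1)->write 1,move R,goto D. Now: state=D, head=1, tape[-3..2]=001100 (head:     ^)
Step 6: in state D at pos 1, read 0 -> (D,0)->write 1,move L,goto B. Now: state=B, head=0, tape[-3..2]=001110 (head:    ^)
Step 7: in state B at pos 0, read 1 -> (B,1)->write 1,move R,goto C. Now: state=C, head=1, tape[-3..2]=001110 (head:     ^)
Step 8: in state C at pos 1, read 1 -> (C,1)->write 0,move R,goto H. Now: state=H, head=2, tape[-3..3]=0011000 (head:      ^)
Head positions at steps 0..8: starting at 0, distinct positions visited = {-2, -1, 0, 1, 2} -> 5 position(s)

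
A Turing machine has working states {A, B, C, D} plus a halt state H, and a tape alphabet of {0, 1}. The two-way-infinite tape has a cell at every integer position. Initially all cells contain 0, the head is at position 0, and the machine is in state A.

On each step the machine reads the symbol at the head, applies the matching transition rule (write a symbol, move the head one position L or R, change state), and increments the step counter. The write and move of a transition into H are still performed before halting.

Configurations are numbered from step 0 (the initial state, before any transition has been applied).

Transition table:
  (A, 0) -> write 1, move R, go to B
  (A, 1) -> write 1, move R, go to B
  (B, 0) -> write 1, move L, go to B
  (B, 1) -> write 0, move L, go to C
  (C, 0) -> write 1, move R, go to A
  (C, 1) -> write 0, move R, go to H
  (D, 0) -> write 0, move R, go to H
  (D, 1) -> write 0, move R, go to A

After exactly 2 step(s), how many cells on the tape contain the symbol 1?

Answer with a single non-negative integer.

Answer: 2

Derivation:
Step 1: in state A at pos 0, read 0 -> (A,0)->write 1,move R,goto B. Now: state=B, head=1, tape[-1..2]=0100 (head:   ^)
Step 2: in state B at pos 1, read 0 -> (B,0)->write 1,move L,goto B. Now: state=B, head=0, tape[-1..2]=0110 (head:  ^)
Cells containing 1 after step 2: {0, 1} -> 2 cell(s)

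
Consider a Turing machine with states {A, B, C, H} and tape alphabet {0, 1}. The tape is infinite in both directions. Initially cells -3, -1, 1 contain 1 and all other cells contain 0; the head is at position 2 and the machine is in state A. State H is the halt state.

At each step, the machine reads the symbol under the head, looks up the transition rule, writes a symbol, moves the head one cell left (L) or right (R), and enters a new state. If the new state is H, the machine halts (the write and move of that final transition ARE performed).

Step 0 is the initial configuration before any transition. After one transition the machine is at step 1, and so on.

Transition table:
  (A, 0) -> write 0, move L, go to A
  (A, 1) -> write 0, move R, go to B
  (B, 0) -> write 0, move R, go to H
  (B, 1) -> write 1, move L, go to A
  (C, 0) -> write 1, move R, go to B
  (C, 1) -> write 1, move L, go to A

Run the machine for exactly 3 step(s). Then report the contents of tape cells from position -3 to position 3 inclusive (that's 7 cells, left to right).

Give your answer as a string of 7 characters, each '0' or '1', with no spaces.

Step 1: in state A at pos 2, read 0 -> (A,0)->write 0,move L,goto A. Now: state=A, head=1, tape[-4..3]=01010100 (head:      ^)
Step 2: in state A at pos 1, read 1 -> (A,1)->write 0,move R,goto B. Now: state=B, head=2, tape[-4..3]=01010000 (head:       ^)
Step 3: in state B at pos 2, read 0 -> (B,0)->write 0,move R,goto H. Now: state=H, head=3, tape[-4..4]=010100000 (head:        ^)

Answer: 1010000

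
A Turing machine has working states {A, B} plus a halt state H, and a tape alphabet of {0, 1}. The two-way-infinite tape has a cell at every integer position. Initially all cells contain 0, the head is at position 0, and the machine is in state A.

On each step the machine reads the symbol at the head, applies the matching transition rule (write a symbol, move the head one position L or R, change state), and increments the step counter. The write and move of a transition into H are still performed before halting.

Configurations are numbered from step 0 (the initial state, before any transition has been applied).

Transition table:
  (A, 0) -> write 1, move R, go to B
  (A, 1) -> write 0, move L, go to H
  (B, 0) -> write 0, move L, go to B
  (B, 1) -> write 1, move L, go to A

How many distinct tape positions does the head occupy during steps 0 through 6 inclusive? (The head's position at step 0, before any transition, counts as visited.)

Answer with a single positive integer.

Step 1: in state A at pos 0, read 0 -> (A,0)->write 1,move R,goto B. Now: state=B, head=1, tape[-1..2]=0100 (head:   ^)
Step 2: in state B at pos 1, read 0 -> (B,0)->write 0,move L,goto B. Now: state=B, head=0, tape[-1..2]=0100 (head:  ^)
Step 3: in state B at pos 0, read 1 -> (B,1)->write 1,move L,goto A. Now: state=A, head=-1, tape[-2..2]=00100 (head:  ^)
Step 4: in state A at pos -1, read 0 -> (A,0)->write 1,move R,goto B. Now: state=B, head=0, tape[-2..2]=01100 (head:   ^)
Step 5: in state B at pos 0, read 1 -> (B,1)->write 1,move L,goto A. Now: state=A, head=-1, tape[-2..2]=01100 (head:  ^)
Step 6: in state A at pos -1, read 1 -> (A,1)->write 0,move L,goto H. Now: state=H, head=-2, tape[-3..2]=000100 (head:  ^)
Head positions at steps 0..6: starting at 0, distinct positions visited = {-2, -1, 0, 1} -> 4 position(s)

Answer: 4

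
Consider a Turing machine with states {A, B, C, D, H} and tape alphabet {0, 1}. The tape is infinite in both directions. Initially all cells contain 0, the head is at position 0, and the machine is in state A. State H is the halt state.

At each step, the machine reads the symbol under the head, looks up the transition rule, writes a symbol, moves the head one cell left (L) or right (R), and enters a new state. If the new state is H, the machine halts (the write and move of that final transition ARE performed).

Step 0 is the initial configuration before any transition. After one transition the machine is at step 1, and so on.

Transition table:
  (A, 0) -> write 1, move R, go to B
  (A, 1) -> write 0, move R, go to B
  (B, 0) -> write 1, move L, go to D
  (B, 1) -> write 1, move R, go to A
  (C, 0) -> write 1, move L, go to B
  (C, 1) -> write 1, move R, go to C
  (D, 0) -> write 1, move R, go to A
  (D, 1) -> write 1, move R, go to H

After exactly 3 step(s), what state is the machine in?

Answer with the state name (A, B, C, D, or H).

Step 1: in state A at pos 0, read 0 -> (A,0)->write 1,move R,goto B. Now: state=B, head=1, tape[-1..2]=0100 (head:   ^)
Step 2: in state B at pos 1, read 0 -> (B,0)->write 1,move L,goto D. Now: state=D, head=0, tape[-1..2]=0110 (head:  ^)
Step 3: in state D at pos 0, read 1 -> (D,1)->write 1,move R,goto H. Now: state=H, head=1, tape[-1..2]=0110 (head:   ^)

Answer: H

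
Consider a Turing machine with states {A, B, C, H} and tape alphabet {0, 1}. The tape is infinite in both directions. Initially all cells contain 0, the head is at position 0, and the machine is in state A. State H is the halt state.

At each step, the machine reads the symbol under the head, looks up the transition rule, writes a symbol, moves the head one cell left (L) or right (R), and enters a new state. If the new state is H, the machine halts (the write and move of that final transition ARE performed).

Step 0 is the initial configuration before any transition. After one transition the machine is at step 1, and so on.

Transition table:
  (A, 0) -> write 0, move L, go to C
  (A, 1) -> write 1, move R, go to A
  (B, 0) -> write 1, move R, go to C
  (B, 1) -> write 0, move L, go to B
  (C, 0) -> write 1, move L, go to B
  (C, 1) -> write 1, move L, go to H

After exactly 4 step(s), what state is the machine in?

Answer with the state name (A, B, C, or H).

Answer: H

Derivation:
Step 1: in state A at pos 0, read 0 -> (A,0)->write 0,move L,goto C. Now: state=C, head=-1, tape[-2..1]=0000 (head:  ^)
Step 2: in state C at pos -1, read 0 -> (C,0)->write 1,move L,goto B. Now: state=B, head=-2, tape[-3..1]=00100 (head:  ^)
Step 3: in state B at pos -2, read 0 -> (B,0)->write 1,move R,goto C. Now: state=C, head=-1, tape[-3..1]=01100 (head:   ^)
Step 4: in state C at pos -1, read 1 -> (C,1)->write 1,move L,goto H. Now: state=H, head=-2, tape[-3..1]=01100 (head:  ^)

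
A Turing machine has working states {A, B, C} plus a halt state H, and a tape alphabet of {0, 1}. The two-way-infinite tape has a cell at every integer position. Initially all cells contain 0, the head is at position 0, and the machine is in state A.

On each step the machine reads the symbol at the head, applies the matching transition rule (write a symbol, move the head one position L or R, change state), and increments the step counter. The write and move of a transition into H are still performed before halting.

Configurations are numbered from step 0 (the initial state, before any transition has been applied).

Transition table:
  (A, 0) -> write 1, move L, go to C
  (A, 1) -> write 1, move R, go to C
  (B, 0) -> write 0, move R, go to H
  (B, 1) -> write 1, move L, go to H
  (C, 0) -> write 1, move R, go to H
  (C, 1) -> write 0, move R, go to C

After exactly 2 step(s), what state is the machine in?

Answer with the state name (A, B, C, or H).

Step 1: in state A at pos 0, read 0 -> (A,0)->write 1,move L,goto C. Now: state=C, head=-1, tape[-2..1]=0010 (head:  ^)
Step 2: in state C at pos -1, read 0 -> (C,0)->write 1,move R,goto H. Now: state=H, head=0, tape[-2..1]=0110 (head:   ^)

Answer: H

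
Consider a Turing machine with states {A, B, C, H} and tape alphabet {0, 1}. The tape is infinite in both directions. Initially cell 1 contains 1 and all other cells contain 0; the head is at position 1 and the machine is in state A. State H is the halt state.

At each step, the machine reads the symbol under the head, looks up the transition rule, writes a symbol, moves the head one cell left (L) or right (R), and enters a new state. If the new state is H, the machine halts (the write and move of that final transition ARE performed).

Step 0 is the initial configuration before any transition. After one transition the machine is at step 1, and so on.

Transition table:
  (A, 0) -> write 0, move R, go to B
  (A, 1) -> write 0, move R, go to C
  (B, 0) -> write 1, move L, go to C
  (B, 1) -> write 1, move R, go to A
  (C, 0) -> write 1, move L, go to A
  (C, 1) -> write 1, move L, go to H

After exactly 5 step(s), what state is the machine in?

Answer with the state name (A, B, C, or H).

Step 1: in state A at pos 1, read 1 -> (A,1)->write 0,move R,goto C. Now: state=C, head=2, tape[0..3]=0000 (head:   ^)
Step 2: in state C at pos 2, read 0 -> (C,0)->write 1,move L,goto A. Now: state=A, head=1, tape[0..3]=0010 (head:  ^)
Step 3: in state A at pos 1, read 0 -> (A,0)->write 0,move R,goto B. Now: state=B, head=2, tape[0..3]=0010 (head:   ^)
Step 4: in state B at pos 2, read 1 -> (B,1)->write 1,move R,goto A. Now: state=A, head=3, tape[0..4]=00100 (head:    ^)
Step 5: in state A at pos 3, read 0 -> (A,0)->write 0,move R,goto B. Now: state=B, head=4, tape[0..5]=001000 (head:     ^)

Answer: B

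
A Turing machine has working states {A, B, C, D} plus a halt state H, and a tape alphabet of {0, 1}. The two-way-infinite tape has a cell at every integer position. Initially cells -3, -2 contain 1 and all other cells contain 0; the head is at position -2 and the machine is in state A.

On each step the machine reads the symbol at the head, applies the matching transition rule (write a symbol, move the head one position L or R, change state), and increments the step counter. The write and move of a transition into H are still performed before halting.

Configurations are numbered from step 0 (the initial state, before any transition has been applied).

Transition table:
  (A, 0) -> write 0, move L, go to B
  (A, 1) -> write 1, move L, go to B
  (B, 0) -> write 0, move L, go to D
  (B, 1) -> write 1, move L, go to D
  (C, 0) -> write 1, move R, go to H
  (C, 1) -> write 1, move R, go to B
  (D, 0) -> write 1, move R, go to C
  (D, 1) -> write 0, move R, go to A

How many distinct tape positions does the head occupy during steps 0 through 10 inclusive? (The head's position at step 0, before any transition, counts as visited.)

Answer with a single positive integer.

Answer: 3

Derivation:
Step 1: in state A at pos -2, read 1 -> (A,1)->write 1,move L,goto B. Now: state=B, head=-3, tape[-4..-1]=0110 (head:  ^)
Step 2: in state B at pos -3, read 1 -> (B,1)->write 1,move L,goto D. Now: state=D, head=-4, tape[-5..-1]=00110 (head:  ^)
Step 3: in state D at pos -4, read 0 -> (D,0)->write 1,move R,goto C. Now: state=C, head=-3, tape[-5..-1]=01110 (head:   ^)
Step 4: in state C at pos -3, read 1 -> (C,1)->write 1,move R,goto B. Now: state=B, head=-2, tape[-5..-1]=01110 (head:    ^)
Step 5: in state B at pos -2, read 1 -> (B,1)->write 1,move L,goto D. Now: state=D, head=-3, tape[-5..-1]=01110 (head:   ^)
Step 6: in state D at pos -3, read 1 -> (D,1)->write 0,move R,goto A. Now: state=A, head=-2, tape[-5..-1]=01010 (head:    ^)
Step 7: in state A at pos -2, read 1 -> (A,1)->write 1,move L,goto B. Now: state=B, head=-3, tape[-5..-1]=01010 (head:   ^)
Step 8: in state B at pos -3, read 0 -> (B,0)->write 0,move L,goto D. Now: state=D, head=-4, tape[-5..-1]=01010 (head:  ^)
Step 9: in state D at pos -4, read 1 -> (D,1)->write 0,move R,goto A. Now: state=A, head=-3, tape[-5..-1]=00010 (head:   ^)
Step 10: in state A at pos -3, read 0 -> (A,0)->write 0,move L,goto B. Now: state=B, head=-4, tape[-5..-1]=00010 (head:  ^)
Head positions at steps 0..10: starting at -2, distinct positions visited = {-4, -3, -2} -> 3 position(s)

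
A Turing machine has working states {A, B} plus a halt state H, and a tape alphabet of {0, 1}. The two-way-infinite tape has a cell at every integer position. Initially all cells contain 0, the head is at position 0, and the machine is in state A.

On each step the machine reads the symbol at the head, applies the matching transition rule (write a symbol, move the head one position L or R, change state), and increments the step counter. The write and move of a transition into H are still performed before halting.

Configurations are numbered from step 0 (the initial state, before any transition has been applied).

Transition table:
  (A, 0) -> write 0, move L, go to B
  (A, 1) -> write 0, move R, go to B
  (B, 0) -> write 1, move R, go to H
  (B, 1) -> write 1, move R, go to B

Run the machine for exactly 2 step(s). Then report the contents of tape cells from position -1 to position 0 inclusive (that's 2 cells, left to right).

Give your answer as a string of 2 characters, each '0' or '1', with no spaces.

Step 1: in state A at pos 0, read 0 -> (A,0)->write 0,move L,goto B. Now: state=B, head=-1, tape[-2..1]=0000 (head:  ^)
Step 2: in state B at pos -1, read 0 -> (B,0)->write 1,move R,goto H. Now: state=H, head=0, tape[-2..1]=0100 (head:   ^)

Answer: 10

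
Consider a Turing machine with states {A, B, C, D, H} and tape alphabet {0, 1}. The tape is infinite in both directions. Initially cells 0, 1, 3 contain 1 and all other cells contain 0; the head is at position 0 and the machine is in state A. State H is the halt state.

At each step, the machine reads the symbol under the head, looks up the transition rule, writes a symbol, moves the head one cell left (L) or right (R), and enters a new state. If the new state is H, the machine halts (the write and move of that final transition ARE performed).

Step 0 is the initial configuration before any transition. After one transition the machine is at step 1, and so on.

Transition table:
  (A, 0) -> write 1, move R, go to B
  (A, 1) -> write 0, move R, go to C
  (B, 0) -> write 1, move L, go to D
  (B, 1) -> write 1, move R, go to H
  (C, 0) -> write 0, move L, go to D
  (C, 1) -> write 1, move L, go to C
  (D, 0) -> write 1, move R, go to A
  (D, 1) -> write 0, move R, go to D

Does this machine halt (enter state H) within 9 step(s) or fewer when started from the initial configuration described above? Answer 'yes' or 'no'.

Answer: yes

Derivation:
Step 1: in state A at pos 0, read 1 -> (A,1)->write 0,move R,goto C. Now: state=C, head=1, tape[-1..4]=001010 (head:   ^)
Step 2: in state C at pos 1, read 1 -> (C,1)->write 1,move L,goto C. Now: state=C, head=0, tape[-1..4]=001010 (head:  ^)
Step 3: in state C at pos 0, read 0 -> (C,0)->write 0,move L,goto D. Now: state=D, head=-1, tape[-2..4]=0001010 (head:  ^)
Step 4: in state D at pos -1, read 0 -> (D,0)->write 1,move R,goto A. Now: state=A, head=0, tape[-2..4]=0101010 (head:   ^)
Step 5: in state A at pos 0, read 0 -> (A,0)->write 1,move R,goto B. Now: state=B, head=1, tape[-2..4]=0111010 (head:    ^)
Step 6: in state B at pos 1, read 1 -> (B,1)->write 1,move R,goto H. Now: state=H, head=2, tape[-2..4]=0111010 (head:     ^)
State H reached at step 6; 6 <= 9 -> yes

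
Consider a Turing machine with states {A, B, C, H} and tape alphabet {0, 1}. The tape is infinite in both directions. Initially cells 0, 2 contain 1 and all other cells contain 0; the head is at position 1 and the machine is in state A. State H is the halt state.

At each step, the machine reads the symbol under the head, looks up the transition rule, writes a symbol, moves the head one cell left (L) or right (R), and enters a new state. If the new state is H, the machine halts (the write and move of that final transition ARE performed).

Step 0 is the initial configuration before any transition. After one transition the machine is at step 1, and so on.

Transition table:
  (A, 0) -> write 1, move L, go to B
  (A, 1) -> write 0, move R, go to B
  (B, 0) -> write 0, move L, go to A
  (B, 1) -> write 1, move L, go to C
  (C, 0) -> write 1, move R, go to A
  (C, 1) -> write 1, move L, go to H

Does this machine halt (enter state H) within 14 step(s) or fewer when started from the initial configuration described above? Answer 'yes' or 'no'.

Step 1: in state A at pos 1, read 0 -> (A,0)->write 1,move L,goto B. Now: state=B, head=0, tape[-1..3]=01110 (head:  ^)
Step 2: in state B at pos 0, read 1 -> (B,1)->write 1,move L,goto C. Now: state=C, head=-1, tape[-2..3]=001110 (head:  ^)
Step 3: in state C at pos -1, read 0 -> (C,0)->write 1,move R,goto A. Now: state=A, head=0, tape[-2..3]=011110 (head:   ^)
Step 4: in state A at pos 0, read 1 -> (A,1)->write 0,move R,goto B. Now: state=B, head=1, tape[-2..3]=010110 (head:    ^)
Step 5: in state B at pos 1, read 1 -> (B,1)->write 1,move L,goto C. Now: state=C, head=0, tape[-2..3]=010110 (head:   ^)
Step 6: in state C at pos 0, read 0 -> (C,0)->write 1,move R,goto A. Now: state=A, head=1, tape[-2..3]=011110 (head:    ^)
Step 7: in state A at pos 1, read 1 -> (A,1)->write 0,move R,goto B. Now: state=B, head=2, tape[-2..3]=011010 (head:     ^)
Step 8: in state B at pos 2, read 1 -> (B,1)->write 1,move L,goto C. Now: state=C, head=1, tape[-2..3]=011010 (head:    ^)
Step 9: in state C at pos 1, read 0 -> (C,0)->write 1,move R,goto A. Now: state=A, head=2, tape[-2..3]=011110 (head:     ^)
Step 10: in state A at pos 2, read 1 -> (A,1)->write 0,move R,goto B. Now: state=B, head=3, tape[-2..4]=0111000 (head:      ^)
Step 11: in state B at pos 3, read 0 -> (B,0)->write 0,move L,goto A. Now: state=A, head=2, tape[-2..4]=0111000 (head:     ^)
Step 12: in state A at pos 2, read 0 -> (A,0)->write 1,move L,goto B. Now: state=B, head=1, tape[-2..4]=0111100 (head:    ^)
Step 13: in state B at pos 1, read 1 -> (B,1)->write 1,move L,goto C. Now: state=C, head=0, tape[-2..4]=0111100 (head:   ^)
Step 14: in state C at pos 0, read 1 -> (C,1)->write 1,move L,goto H. Now: state=H, head=-1, tape[-2..4]=0111100 (head:  ^)
State H reached at step 14; 14 <= 14 -> yes

Answer: yes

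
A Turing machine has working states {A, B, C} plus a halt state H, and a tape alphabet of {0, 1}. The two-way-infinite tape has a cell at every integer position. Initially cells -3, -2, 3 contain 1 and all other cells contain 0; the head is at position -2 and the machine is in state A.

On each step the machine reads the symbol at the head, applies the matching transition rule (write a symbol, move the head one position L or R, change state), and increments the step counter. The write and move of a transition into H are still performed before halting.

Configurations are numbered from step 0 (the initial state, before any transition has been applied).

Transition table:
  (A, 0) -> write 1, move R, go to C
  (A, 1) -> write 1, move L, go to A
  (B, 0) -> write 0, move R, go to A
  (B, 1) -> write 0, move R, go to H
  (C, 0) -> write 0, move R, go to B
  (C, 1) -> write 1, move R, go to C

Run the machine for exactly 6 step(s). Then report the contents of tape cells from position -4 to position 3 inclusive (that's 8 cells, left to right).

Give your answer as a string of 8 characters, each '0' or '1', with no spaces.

Step 1: in state A at pos -2, read 1 -> (A,1)->write 1,move L,goto A. Now: state=A, head=-3, tape[-4..4]=011000010 (head:  ^)
Step 2: in state A at pos -3, read 1 -> (A,1)->write 1,move L,goto A. Now: state=A, head=-4, tape[-5..4]=0011000010 (head:  ^)
Step 3: in state A at pos -4, read 0 -> (A,0)->write 1,move R,goto C. Now: state=C, head=-3, tape[-5..4]=0111000010 (head:   ^)
Step 4: in state C at pos -3, read 1 -> (C,1)->write 1,move R,goto C. Now: state=C, head=-2, tape[-5..4]=0111000010 (head:    ^)
Step 5: in state C at pos -2, read 1 -> (C,1)->write 1,move R,goto C. Now: state=C, head=-1, tape[-5..4]=0111000010 (head:     ^)
Step 6: in state C at pos -1, read 0 -> (C,0)->write 0,move R,goto B. Now: state=B, head=0, tape[-5..4]=0111000010 (head:      ^)

Answer: 11100001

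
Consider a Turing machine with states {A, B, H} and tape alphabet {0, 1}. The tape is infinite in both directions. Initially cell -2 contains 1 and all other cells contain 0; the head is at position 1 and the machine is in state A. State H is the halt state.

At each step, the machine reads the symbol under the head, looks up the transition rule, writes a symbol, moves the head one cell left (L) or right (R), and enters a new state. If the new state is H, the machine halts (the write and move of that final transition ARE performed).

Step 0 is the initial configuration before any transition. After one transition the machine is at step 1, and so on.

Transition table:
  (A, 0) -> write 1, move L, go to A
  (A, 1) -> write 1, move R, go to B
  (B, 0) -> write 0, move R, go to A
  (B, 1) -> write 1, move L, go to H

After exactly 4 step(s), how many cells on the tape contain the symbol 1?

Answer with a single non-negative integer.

Step 1: in state A at pos 1, read 0 -> (A,0)->write 1,move L,goto A. Now: state=A, head=0, tape[-3..2]=010010 (head:    ^)
Step 2: in state A at pos 0, read 0 -> (A,0)->write 1,move L,goto A. Now: state=A, head=-1, tape[-3..2]=010110 (head:   ^)
Step 3: in state A at pos -1, read 0 -> (A,0)->write 1,move L,goto A. Now: state=A, head=-2, tape[-3..2]=011110 (head:  ^)
Step 4: in state A at pos -2, read 1 -> (A,1)->write 1,move R,goto B. Now: state=B, head=-1, tape[-3..2]=011110 (head:   ^)
Cells containing 1 after step 4: {-2, -1, 0, 1} -> 4 cell(s)

Answer: 4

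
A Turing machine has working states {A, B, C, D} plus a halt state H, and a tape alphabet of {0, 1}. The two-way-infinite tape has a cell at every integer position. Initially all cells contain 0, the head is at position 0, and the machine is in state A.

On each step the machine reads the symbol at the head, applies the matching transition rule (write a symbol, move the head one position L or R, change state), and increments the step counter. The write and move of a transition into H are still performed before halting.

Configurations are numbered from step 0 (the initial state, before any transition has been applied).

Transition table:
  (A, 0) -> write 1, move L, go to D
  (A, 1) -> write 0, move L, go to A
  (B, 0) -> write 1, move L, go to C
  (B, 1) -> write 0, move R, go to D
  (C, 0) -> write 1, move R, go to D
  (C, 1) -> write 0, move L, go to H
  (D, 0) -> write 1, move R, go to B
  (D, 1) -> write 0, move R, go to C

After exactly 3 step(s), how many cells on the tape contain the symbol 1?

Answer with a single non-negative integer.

Answer: 1

Derivation:
Step 1: in state A at pos 0, read 0 -> (A,0)->write 1,move L,goto D. Now: state=D, head=-1, tape[-2..1]=0010 (head:  ^)
Step 2: in state D at pos -1, read 0 -> (D,0)->write 1,move R,goto B. Now: state=B, head=0, tape[-2..1]=0110 (head:   ^)
Step 3: in state B at pos 0, read 1 -> (B,1)->write 0,move R,goto D. Now: state=D, head=1, tape[-2..2]=01000 (head:    ^)
Cells containing 1 after step 3: {-1} -> 1 cell(s)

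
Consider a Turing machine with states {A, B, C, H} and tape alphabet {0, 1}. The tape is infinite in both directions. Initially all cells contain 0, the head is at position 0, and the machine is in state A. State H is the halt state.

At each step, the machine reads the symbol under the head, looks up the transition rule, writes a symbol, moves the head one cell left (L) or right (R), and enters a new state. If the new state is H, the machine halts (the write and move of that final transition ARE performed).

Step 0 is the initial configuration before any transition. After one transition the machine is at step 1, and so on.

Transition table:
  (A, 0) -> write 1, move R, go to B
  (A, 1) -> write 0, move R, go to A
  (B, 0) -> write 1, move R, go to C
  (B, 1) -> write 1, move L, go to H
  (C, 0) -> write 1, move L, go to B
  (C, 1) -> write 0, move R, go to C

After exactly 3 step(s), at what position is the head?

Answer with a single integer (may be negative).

Answer: 1

Derivation:
Step 1: in state A at pos 0, read 0 -> (A,0)->write 1,move R,goto B. Now: state=B, head=1, tape[-1..2]=0100 (head:   ^)
Step 2: in state B at pos 1, read 0 -> (B,0)->write 1,move R,goto C. Now: state=C, head=2, tape[-1..3]=01100 (head:    ^)
Step 3: in state C at pos 2, read 0 -> (C,0)->write 1,move L,goto B. Now: state=B, head=1, tape[-1..3]=01110 (head:   ^)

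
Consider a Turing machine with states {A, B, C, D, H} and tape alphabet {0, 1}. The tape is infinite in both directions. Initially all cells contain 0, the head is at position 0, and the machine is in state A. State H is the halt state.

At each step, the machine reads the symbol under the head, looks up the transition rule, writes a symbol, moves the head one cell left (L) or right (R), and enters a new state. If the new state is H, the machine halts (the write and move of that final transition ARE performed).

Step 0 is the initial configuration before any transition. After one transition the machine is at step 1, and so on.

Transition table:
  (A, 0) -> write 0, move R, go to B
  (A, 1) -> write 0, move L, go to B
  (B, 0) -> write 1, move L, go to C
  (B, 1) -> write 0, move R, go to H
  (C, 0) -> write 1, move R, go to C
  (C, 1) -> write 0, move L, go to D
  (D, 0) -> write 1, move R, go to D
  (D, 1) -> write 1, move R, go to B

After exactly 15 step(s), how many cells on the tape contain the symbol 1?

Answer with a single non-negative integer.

Step 1: in state A at pos 0, read 0 -> (A,0)->write 0,move R,goto B. Now: state=B, head=1, tape[-1..2]=0000 (head:   ^)
Step 2: in state B at pos 1, read 0 -> (B,0)->write 1,move L,goto C. Now: state=C, head=0, tape[-1..2]=0010 (head:  ^)
Step 3: in state C at pos 0, read 0 -> (C,0)->write 1,move R,goto C. Now: state=C, head=1, tape[-1..2]=0110 (head:   ^)
Step 4: in state C at pos 1, read 1 -> (C,1)->write 0,move L,goto D. Now: state=D, head=0, tape[-1..2]=0100 (head:  ^)
Step 5: in state D at pos 0, read 1 -> (D,1)->write 1,move R,goto B. Now: state=B, head=1, tape[-1..2]=0100 (head:   ^)
Step 6: in state B at pos 1, read 0 -> (B,0)->write 1,move L,goto C. Now: state=C, head=0, tape[-1..2]=0110 (head:  ^)
Step 7: in state C at pos 0, read 1 -> (C,1)->write 0,move L,goto D. Now: state=D, head=-1, tape[-2..2]=00010 (head:  ^)
Step 8: in state D at pos -1, read 0 -> (D,0)->write 1,move R,goto D. Now: state=D, head=0, tape[-2..2]=01010 (head:   ^)
Step 9: in state D at pos 0, read 0 -> (D,0)->write 1,move R,goto D. Now: state=D, head=1, tape[-2..2]=01110 (head:    ^)
Step 10: in state D at pos 1, read 1 -> (D,1)->write 1,move R,goto B. Now: state=B, head=2, tape[-2..3]=011100 (head:     ^)
Step 11: in state B at pos 2, read 0 -> (B,0)->write 1,move L,goto C. Now: state=C, head=1, tape[-2..3]=011110 (head:    ^)
Step 12: in state C at pos 1, read 1 -> (C,1)->write 0,move L,goto D. Now: state=D, head=0, tape[-2..3]=011010 (head:   ^)
Step 13: in state D at pos 0, read 1 -> (D,1)->write 1,move R,goto B. Now: state=B, head=1, tape[-2..3]=011010 (head:    ^)
Step 14: in state B at pos 1, read 0 -> (B,0)->write 1,move L,goto C. Now: state=C, head=0, tape[-2..3]=011110 (head:   ^)
Step 15: in state C at pos 0, read 1 -> (C,1)->write 0,move L,goto D. Now: state=D, head=-1, tape[-2..3]=010110 (head:  ^)
Cells containing 1 after step 15: {-1, 1, 2} -> 3 cell(s)

Answer: 3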